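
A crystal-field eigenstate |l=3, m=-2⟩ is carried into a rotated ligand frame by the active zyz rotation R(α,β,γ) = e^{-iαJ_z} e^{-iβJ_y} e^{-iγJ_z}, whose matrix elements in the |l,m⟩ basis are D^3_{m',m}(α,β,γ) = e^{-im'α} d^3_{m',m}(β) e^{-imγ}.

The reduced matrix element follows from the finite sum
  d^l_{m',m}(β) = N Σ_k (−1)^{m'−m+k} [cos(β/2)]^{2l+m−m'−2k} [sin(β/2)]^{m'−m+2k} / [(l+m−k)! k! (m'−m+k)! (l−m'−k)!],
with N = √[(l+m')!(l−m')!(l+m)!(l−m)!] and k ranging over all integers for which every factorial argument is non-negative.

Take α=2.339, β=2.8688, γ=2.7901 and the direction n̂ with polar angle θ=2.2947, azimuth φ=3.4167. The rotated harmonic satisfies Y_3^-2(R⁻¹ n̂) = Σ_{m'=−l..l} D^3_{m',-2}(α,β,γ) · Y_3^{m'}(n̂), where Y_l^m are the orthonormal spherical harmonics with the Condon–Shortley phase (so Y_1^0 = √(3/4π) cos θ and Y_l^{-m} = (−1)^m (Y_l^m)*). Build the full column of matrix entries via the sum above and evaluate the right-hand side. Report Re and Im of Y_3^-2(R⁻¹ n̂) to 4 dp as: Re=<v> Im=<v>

Need the full column D^3_{m',-2} for m'=−3..3 at α=2.3390, β=2.8688, γ=2.7901.
cos(β/2)=0.135974, sin(β/2)=0.990712
d^3_{-3,-2}: single k=1 term ⇒ +0.000113;  D = +0.000113+0.000003i
d^3_{-2,-2}: k∈[0..1] ⇒ +0.000006 -0.001678 = -0.001671;  D = +0.001124+0.001237i
d^3_{-1,-2}: k∈[0..1] ⇒ -0.000146 +0.015461 = +0.015315;  D = -0.000998+0.015283i
d^3_{0,-2}: k∈[0..1] ⇒ +0.001838 -0.097558 = -0.095720;  D = -0.073026+0.061883i
d^3_{1,-2}: k∈[0..1] ⇒ -0.015461 +0.410387 = +0.394926;  D = -0.392968-0.039272i
d^3_{2,-2}: k∈[0..1] ⇒ +0.089058 -0.945553 = -0.856495;  D = -0.530929-0.672085i
d^3_{3,-2}: single k=0 term ⇒ -0.317884;  D = -0.042468+0.315035i
Y_3^{m'}(θ=2.2947,φ=3.4167) and Σ D·Y over m':
  (+0.0001+0.0000i)·(-0.1190+0.1289i)  (+0.0011+0.0012i)·(-0.3239+0.1987i)  (-0.0010+0.0153i)·(-0.2781+0.0785i)  (-0.0730+0.0619i)·(+0.1994+0.0000i)  (-0.3930-0.0393i)·(+0.2781+0.0785i)  (-0.5309-0.6721i)·(-0.3239-0.1987i)  (-0.0425+0.3150i)·(+0.1190+0.1289i)
Y_3^-2(R⁻¹ n̂) = -0.129535+0.321258i

Re=-0.1295 Im=0.3213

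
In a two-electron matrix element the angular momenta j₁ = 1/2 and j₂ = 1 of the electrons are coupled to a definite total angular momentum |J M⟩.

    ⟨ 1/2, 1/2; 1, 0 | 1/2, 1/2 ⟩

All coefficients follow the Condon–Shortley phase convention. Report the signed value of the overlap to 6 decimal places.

j₁+j₂−J=1  J+j₁−j₂=0  J−j₁+j₂=1  j₁+j₂+J+1=3
(j₁±m₁, j₂±m₂, J±M) = (1,0,1,1,1,0)
P² = 1/3
sum k=0..0:
  [0] +1/1 = 1
S = 1
C² = P²·S² = 1/3 ; C = +0.577350

+√(1/3) = +0.577350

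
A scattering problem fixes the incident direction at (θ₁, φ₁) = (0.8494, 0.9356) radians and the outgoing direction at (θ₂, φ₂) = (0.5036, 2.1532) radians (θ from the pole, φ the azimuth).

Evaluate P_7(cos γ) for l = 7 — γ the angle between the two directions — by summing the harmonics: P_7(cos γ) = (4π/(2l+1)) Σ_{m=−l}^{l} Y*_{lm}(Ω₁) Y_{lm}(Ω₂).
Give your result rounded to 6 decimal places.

Term-by-term m-sum for l=7 (normalisation 4π/15 = 0.837758):
  m=-7: Y*=(0.064933, 0.017692)  Y=(-0.002453, -0.001809)  product (-0.000127, -0.000161)
  m=-6: Y*=(0.173658, -0.137464)  Y=(0.019423, -0.007152)  product (0.002390, -0.003912)
  m=-5: Y*=(-0.014064, -0.408818)  Y=(-0.019609, 0.083908)  product (0.034579, 0.006836)
  m=-4: Y*=(-0.339371, -0.232579)  Y=(-0.167241, -0.176376)  product (0.015735, 0.098754)
  m=-3: Y*=(-0.062724, 0.021821)  Y=(0.447040, -0.079693)  product (-0.026301, 0.014754)
  m=-2: Y*=(0.099537, -0.321317)  Y=(-0.186127, 0.432983)  product (0.120598, 0.102904)
  m=-1: Y*=(-0.133471, -0.181075)  Y=(-0.015761, -0.023930)  product (-0.002230, 0.006048)
  m=+0: Y*=(0.277441, -0.000000)  Y=(-0.448901, 0.000000)  product (-0.124544, 0.000000)
  m=+1: Y*=(0.133471, -0.181075)  Y=(0.015761, -0.023930)  product (-0.002230, -0.006048)
  m=+2: Y*=(0.099537, 0.321317)  Y=(-0.186127, -0.432983)  product (0.120598, -0.102904)
  m=+3: Y*=(0.062724, 0.021821)  Y=(-0.447040, -0.079693)  product (-0.026301, -0.014754)
  m=+4: Y*=(-0.339371, 0.232579)  Y=(-0.167241, 0.176376)  product (0.015735, -0.098754)
  m=+5: Y*=(0.014064, -0.408818)  Y=(0.019609, 0.083908)  product (0.034579, -0.006836)
  m=+6: Y*=(0.173658, 0.137464)  Y=(0.019423, 0.007152)  product (0.002390, 0.003912)
  m=+7: Y*=(-0.064933, 0.017692)  Y=(0.002453, -0.001809)  product (-0.000127, 0.000161)
Accumulated sum (0.164744, -0.000000); after 4π/(2l+1) scaling, (0.138016, -0.000000) ⇒ P_7 = 0.138016

0.138016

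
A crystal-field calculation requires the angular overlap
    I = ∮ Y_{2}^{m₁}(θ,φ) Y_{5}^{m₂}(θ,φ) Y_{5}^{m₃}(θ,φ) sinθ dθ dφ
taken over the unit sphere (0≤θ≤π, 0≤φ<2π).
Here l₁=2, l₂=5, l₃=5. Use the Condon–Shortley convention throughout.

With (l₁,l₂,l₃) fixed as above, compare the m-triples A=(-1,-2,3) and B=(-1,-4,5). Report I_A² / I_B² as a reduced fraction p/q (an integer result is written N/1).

Same 2,5,5: normalisation and zero-m 3j drop out of the ratio.
A: Δ: 2! 2! 8! / 13! → 1/38610; sum: t=1:−1/2880 t=2:+1/10080 = -1/4032; 3j²(2 5 5; -1 -2 3) = Δ·Π!·Σ² = 10/429  (sign -1)
B: Δ: 2! 2! 8! / 13! → 1/38610; sum: t=1:−1/80640 = -1/80640; 3j²(2 5 5; -1 -4 5) = Δ·Π!·Σ² = 9/286  (sign -1)
I_A²/I_B² = (10/429)/(9/286) = 20/27

20/27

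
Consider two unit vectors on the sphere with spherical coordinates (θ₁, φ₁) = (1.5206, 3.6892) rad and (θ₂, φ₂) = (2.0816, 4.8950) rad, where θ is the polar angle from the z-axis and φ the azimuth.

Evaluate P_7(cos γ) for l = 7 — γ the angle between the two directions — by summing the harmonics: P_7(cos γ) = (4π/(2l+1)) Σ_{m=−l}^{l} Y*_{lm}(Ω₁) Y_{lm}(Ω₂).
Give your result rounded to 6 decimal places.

Summing Y*_{l m}(θ₁,φ₁)·Y_{l m}(θ₂,φ₂) over m ∈ [−7, 7]; prefactor 4π/(2·7+1) = 0.837758:
  m=-7: Y*=0.38174 + 0.31613j  Y=-0.18407 - 0.05544j  product -0.05274 - 0.07935j
  m=-6: Y*=-0.09220 - 0.01337j  Y=0.18440 - 0.35846j  product -0.02180 + 0.03058j
  m=-5: Y*=-0.32436 + 0.13850j  Y=0.30910 + 0.23877j  product -0.13333 - 0.03464j
  m=-4: Y*=0.06313 - 0.08850j  Y=-0.01656 + 0.01484j  product 0.00027 + 0.00240j
  m=-3: Y*=0.02248 - 0.31162j  Y=0.17618 + 0.28876j  product 0.09395 - 0.04841j
  m=-2: Y*=0.05279 + 0.10250j  Y=-0.16973 + 0.06490j  product -0.01561 - 0.01397j
  m=-1: Y*=0.25399 + 0.15489j  Y=0.04904 + 0.26557j  product -0.02868 + 0.07505j
  m=+0: Y*=-0.11721 + 0.00000j  Y=-0.21889 + 0.00000j  product 0.02566 + 0.00000j
  m=+1: Y*=-0.25399 + 0.15489j  Y=-0.04904 + 0.26557j  product -0.02868 - 0.07505j
  m=+2: Y*=0.05279 - 0.10250j  Y=-0.16973 - 0.06490j  product -0.01561 + 0.01397j
  m=+3: Y*=-0.02248 - 0.31162j  Y=-0.17618 + 0.28876j  product 0.09395 + 0.04841j
  m=+4: Y*=0.06313 + 0.08850j  Y=-0.01656 - 0.01484j  product 0.00027 - 0.00240j
  m=+5: Y*=0.32436 + 0.13850j  Y=-0.30910 + 0.23877j  product -0.13333 + 0.03464j
  m=+6: Y*=-0.09220 + 0.01337j  Y=0.18440 + 0.35846j  product -0.02180 - 0.03058j
  m=+7: Y*=-0.38174 + 0.31613j  Y=0.18407 - 0.05544j  product -0.05274 + 0.07935j
Σ over m = -0.29023 + 0.00000j; ×(4π/15) → -0.24315 + 0.00000j. Real part: -0.243145

-0.243145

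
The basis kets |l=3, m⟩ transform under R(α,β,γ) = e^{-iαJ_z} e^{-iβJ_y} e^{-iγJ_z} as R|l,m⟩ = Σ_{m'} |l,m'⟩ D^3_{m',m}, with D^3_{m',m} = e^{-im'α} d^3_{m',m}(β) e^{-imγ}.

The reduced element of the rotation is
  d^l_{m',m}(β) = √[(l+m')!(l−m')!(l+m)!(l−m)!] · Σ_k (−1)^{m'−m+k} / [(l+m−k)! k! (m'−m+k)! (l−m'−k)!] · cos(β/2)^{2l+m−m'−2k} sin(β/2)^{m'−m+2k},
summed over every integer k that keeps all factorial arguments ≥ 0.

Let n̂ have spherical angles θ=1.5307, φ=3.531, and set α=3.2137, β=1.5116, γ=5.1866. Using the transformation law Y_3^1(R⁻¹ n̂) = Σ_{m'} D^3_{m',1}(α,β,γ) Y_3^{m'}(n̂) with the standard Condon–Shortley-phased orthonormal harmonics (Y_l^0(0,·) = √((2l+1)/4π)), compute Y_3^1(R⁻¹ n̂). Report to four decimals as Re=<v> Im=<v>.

Need the full column D^3_{m',1} for m'=−3..3 at α=3.2137, β=1.5116, γ=5.1866.
cos(β/2)=0.727723, sin(β/2)=0.685871
d^3_{-3,1}: single k=4 term ⇒ +0.453887;  D = -0.115759-0.438877i
d^3_{-2,1}: k∈[3..4] ⇒ +0.786422 -0.349284 = +0.437139;  D = +0.141650+0.413552i
d^3_{-1,1}: k∈[2..4] ⇒ +0.791591 -0.937545 +0.104101 = -0.041853;  D = +0.016379+0.038515i
d^3_{0,1}: k∈[1..3] ⇒ +0.484913 -1.292224 +0.382621 = -0.424690;  D = -0.193929-0.377826i
d^3_{1,1}: k∈[0..2] ⇒ +0.148524 -1.055455 +0.703159 = -0.203772;  D = +0.105869+0.174111i
d^3_{2,1}: k∈[0..1] ⇒ -0.442663 +0.786422 = +0.343759;  D = +0.199296+0.280092i
d^3_{3,1}: single k=0 term ⇒ +0.510970;  D = -0.325461-0.393910i
Y_3^{m'}(θ=1.5307,φ=3.531) and Σ D·Y over m':
  (-0.1158-0.4389i)·(-0.1631+0.3829i)  (+0.1417+0.4136i)·(+0.0291-0.0287i)  (+0.0164+0.0385i)·(+0.2963-0.1216i)  (-0.1939-0.3778i)·(-0.0448+0.0000i)  (+0.1059+0.1741i)·(-0.2963-0.1216i)  (+0.1993+0.2801i)·(+0.0291+0.0287i)  (-0.3255-0.3939i)·(+0.1631+0.3829i)
Y_3^1(R⁻¹ n̂) = +0.306492-0.177920i

Re=0.3065 Im=-0.1779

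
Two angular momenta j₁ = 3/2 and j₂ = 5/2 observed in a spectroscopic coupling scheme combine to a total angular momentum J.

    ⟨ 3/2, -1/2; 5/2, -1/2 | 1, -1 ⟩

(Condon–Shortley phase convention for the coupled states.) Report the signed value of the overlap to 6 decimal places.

triangle: 3!×0!×2!/6! = 12/720
(j±m)!: 1!×2!×2!×3!×0!×2! = 48
prefactor² = (2J+1)×Δ×N² = 12/5
  k=2: +1/(2!×1!×0!×0!×0!×2!) = 1/4
Σ = 1/4  ⇒  CG² = 12/5×(1/4)² = 3/20
CG = +√(3/20) = +0.387298

+√(3/20) = +0.387298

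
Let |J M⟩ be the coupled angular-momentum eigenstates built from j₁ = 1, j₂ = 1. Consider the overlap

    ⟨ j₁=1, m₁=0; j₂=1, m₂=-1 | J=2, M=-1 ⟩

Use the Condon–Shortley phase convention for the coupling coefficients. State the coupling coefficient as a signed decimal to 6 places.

+√(1/2) ≈ +0.707107

√[5·0!2!2!/5! · 1!1!0!2!1!3!] = √(2)
  +(−1)^0/∏(0,0,1,0,1,2)! = 1/2  (running 1/2)
⟨..|..⟩ = √(2)·(1/2) = +0.707107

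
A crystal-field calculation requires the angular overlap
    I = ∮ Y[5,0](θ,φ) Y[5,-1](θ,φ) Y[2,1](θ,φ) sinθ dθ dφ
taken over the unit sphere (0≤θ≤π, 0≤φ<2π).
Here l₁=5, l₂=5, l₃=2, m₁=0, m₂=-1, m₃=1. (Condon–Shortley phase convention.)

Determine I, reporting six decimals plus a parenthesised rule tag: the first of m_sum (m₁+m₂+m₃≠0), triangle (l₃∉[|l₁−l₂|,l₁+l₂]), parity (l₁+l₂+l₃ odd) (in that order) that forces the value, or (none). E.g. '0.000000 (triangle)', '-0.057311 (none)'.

-0.036166 (none)

Checks pass: Σm=0; 12 even; l₃=2∈[0,10].
(2·5+1)(2·5+1)(2·2+1) = 605
Δ: 8! 2! 2! / 13! → 1/38610
sum: t=3:−1/2880 t=4:+1/576 t=5:−1/2880 = 1/960
3j²(5 5 2; 0 0 0) = Δ·Π!·Σ² = 10/429  (sign +1)
sum: t=3:−1/1440 t=4:+1/1152 = 1/5760
3j²(5 5 2; 0 -1 1) = Δ·Π!·Σ² = 1/858  (sign -1)
combine: 4πI² = 605·10/429·1/858 = 25/1521
take √, sign -1: I = -0.03616600
No selection rule forces the value: the integral is nonzero (none).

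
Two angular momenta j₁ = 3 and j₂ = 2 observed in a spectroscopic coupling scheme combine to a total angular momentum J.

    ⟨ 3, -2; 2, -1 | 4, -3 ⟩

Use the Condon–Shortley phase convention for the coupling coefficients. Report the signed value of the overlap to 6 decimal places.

j₁+j₂−J=1  J+j₁−j₂=5  J−j₁+j₂=3  j₁+j₂+J+1=10
(j₁±m₁, j₂±m₂, J±M) = (1,5,1,3,1,7)
P² = 6480
sum k=0..1:
  [0] +1/240 = 1/240
  [1] −1/144 = -1/144
S = -1/360
C² = P²·S² = 1/20 ; C = -0.223607

-0.223607  (= −√(1/20))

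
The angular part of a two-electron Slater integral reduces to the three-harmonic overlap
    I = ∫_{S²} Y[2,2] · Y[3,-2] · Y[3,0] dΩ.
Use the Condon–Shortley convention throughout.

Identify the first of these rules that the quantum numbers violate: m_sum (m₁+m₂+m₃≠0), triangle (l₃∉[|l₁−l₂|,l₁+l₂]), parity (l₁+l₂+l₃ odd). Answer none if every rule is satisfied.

none

azimuthal sum: 2 − 2 + 0 = 0  ✓
1 ≤ 3 ≤ 5 (triangle on l)  ✓
L = 2 + 3 + 3 = 8 (even)  ✓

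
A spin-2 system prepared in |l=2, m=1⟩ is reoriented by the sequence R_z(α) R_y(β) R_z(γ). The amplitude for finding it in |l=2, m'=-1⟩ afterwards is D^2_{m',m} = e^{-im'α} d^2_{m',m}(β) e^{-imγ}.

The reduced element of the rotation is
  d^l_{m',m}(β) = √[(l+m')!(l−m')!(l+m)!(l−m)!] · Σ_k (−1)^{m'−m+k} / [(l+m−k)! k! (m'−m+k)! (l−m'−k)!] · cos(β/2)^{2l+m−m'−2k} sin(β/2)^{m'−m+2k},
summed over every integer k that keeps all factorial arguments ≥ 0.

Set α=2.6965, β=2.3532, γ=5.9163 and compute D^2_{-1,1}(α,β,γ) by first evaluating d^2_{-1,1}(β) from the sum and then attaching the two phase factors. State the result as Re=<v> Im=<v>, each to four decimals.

Re=0.3484 Im=-0.0273

D^2_{-1,1}(2.6965,2.3532,5.9163) = e^{-i·-1·2.6965}·d^2_{-1,1}(2.3532)·e^{-i·1·5.9163}. Compute d first:
c=cos(2.353200/2)=0.384066, s=sin(2.353200/2)=0.923306; N=√[1·6·6·1]=6.000000
k: max(0,(1)−(-1))=2 … min(2+(1),2−(-1))=3
  k=2: (−1)^0·6.0000/(2)·0.3841^2·0.9233^2 = +0.377246
  k=3: (−1)^1·6.0000/(6)·0.3841^0·0.9233^4 = -0.726744
d^2_{-1,1}(2.3532) = +0.377246 -0.726744 = -0.349499
Phases: e^{-i·(-1)·2.6965}=-0.902571+0.430542i, e^{-i·(1)·5.9163}=+0.933449+0.358710i ⇒ D=+0.348430-0.027306i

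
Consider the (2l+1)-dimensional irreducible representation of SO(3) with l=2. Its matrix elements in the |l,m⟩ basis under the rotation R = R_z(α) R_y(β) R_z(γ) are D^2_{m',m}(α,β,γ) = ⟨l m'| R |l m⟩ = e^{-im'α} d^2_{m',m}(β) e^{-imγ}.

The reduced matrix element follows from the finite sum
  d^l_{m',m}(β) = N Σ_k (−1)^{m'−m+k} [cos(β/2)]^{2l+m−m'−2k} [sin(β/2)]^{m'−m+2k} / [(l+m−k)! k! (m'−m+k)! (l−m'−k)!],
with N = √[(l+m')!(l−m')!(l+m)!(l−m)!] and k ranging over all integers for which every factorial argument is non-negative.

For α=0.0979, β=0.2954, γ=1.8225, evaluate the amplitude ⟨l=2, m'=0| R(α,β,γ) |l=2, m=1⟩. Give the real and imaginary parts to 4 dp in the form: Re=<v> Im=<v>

Split into d^2_{0,1}(β=0.2954) × two z-phases.
With c≡cos(β/2)=0.989112 and s≡sin(β/2)=0.147164, N=[2·2·6·1]^{1/2}=4.898979
Admissible k: 1..2 (factorial args all ≥0)
  k=1: (−1)^0·4.8990/(2)·0.9891^3·0.1472^1 = +0.348829
  k=2: (−1)^1·4.8990/(2)·0.9891^1·0.1472^3 = -0.007722
d^2_{0,1}(0.2954) = +0.348829 -0.007722 = +0.341107
Phases: e^{-i·(0)·0.0979}=+1.000000+0.000000i, e^{-i·(1)·1.8225}=-0.249054-0.968490i ⇒ D=-0.084954-0.330359i

Re=-0.0850 Im=-0.3304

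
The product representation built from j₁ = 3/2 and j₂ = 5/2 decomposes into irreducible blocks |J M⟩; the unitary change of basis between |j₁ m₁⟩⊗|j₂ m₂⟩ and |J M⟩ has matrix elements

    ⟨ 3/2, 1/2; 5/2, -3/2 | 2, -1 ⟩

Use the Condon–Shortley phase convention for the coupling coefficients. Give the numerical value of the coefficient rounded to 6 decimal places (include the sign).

+√(1/42) ≈ +0.154303

j₁+j₂−J=2  J+j₁−j₂=1  J−j₁+j₂=3  j₁+j₂+J+1=7
(j₁±m₁, j₂±m₂, J±M) = (2,1,1,4,1,3)
P² = 24/7
sum k=0..1:
  [0] +1/4 = 1/4
  [1] −1/6 = -1/6
S = 1/12
C² = P²·S² = 1/42 ; C = +0.154303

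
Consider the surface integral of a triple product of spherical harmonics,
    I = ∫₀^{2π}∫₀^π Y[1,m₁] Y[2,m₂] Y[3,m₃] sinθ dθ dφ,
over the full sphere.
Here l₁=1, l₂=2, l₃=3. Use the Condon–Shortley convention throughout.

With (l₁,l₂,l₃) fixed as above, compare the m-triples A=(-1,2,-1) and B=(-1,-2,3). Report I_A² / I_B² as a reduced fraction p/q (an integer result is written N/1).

1/15

Same 1,2,3: normalisation and zero-m 3j drop out of the ratio.
A: Δ: 0! 2! 4! / 7! → 1/105; sum: t=0:+1/48 = 1/48; 3j²(1 2 3; -1 2 -1) = Δ·Π!·Σ² = 1/105  (sign +1)
B: Δ: 0! 2! 4! / 7! → 1/105; sum: t=0:+1/48 = 1/48; 3j²(1 2 3; -1 -2 3) = Δ·Π!·Σ² = 1/7  (sign +1)
I_A²/I_B² = (1/105)/(1/7) = 1/15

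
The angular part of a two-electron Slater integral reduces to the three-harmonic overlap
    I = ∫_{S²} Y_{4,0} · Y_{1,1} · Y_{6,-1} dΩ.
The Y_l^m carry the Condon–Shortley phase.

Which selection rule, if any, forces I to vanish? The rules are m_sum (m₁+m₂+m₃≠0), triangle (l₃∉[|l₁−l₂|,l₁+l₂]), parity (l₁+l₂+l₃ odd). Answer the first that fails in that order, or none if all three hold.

azimuthal sum: 0 + 1 − 1 = 0  ✓
l₃ must lie in [3,5]; have l₃=6  ✗
L = 4 + 1 + 6 = 11 (odd)

triangle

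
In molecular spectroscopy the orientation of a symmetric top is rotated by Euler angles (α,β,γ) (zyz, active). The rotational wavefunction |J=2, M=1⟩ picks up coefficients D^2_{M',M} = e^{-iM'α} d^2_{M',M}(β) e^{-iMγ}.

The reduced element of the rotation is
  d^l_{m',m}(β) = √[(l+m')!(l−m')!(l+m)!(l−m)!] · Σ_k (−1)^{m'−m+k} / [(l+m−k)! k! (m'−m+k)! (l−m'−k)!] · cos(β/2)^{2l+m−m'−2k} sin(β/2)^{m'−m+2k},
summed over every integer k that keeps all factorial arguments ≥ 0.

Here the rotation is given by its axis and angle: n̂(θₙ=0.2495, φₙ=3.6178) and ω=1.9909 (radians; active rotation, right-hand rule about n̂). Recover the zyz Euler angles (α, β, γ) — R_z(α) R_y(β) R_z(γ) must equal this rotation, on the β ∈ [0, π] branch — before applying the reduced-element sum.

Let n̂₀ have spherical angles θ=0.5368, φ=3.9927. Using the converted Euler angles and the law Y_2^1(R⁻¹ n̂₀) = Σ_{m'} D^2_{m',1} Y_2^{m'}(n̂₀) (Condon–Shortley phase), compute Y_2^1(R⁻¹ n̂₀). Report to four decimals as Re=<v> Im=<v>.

Axis–angle → zyz. n̂ = (sinθₙcosφₙ, sinθₙsinφₙ, cosθₙ) = (-0.219447, -0.113191, +0.969036), ω = 1.9909.
R = I cosω + sinω [n̂]ₓ + (1−cosω) n̂n̂ᵀ gives
  R = [-0.340057, -0.849805, -0.402732; +0.919745, -0.389817, +0.045944; -0.196035, -0.354787, +0.914164]
β = atan2(√(R₁₃²+R₂₃²), R₃₃) = 0.417355; α = atan2(R₂₃, R₁₃) mod 2π = 3.028004; γ = atan2(R₃₂, −R₃₁) mod 2π = 5.217182
Need the full column D^2_{m',1} for m'=−2..2 at α=3.0280, β=0.4174, γ=5.2172.
cos(β/2)=0.978306, sin(β/2)=0.207166
d^2_{-2,1}: single k=3 term ⇒ +0.017397;  D = +0.011627+0.012941i
d^2_{-1,1}: k∈[2..3] ⇒ +0.123228 -0.001842 = +0.121386;  D = -0.070370-0.098907i
d^2_{0,1}: k∈[1..2] ⇒ +0.475137 -0.021306 = +0.453831;  D = +0.219484+0.397226i
d^2_{1,1}: k∈[0..1] ⇒ +0.916006 -0.123228 = +0.792778;  D = -0.302288-0.732884i
d^2_{2,1}: single k=0 term ⇒ -0.387948;  D = -0.106322-0.373094i
Y_2^{m'}(θ=0.5368,φ=3.9927) and Σ D·Y over m':
  (+0.0116+0.0129i)·(-0.0132-0.1001i)  (-0.0704-0.0989i)·(-0.2238+0.2553i)  (+0.2195+0.3972i)·(+0.3833+0.0000i)  (-0.3023-0.7329i)·(+0.2238+0.2553i)  (-0.1063-0.3731i)·(-0.0132+0.1001i)
Y_2^1(R⁻¹ n̂) = +0.284517-0.091790i

Re=0.2845 Im=-0.0918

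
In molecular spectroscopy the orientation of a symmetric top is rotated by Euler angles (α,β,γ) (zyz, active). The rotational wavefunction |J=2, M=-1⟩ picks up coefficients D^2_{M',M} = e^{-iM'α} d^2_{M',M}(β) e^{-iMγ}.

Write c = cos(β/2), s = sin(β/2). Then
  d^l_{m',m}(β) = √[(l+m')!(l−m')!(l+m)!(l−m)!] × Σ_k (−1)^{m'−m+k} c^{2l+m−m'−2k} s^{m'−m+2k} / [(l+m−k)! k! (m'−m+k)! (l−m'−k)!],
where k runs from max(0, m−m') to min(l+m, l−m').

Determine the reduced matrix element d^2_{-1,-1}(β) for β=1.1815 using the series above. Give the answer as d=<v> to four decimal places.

d^2_{-1,-1}(β=1.1815) via the finite sum:
c=cos(1.181500/2)=0.830523, s=sin(1.181500/2)=0.556984; N=√[1·6·1·6]=6.000000
k∈{0,1} keeps every argument non-negative
  k=0: (−1)^0·6.0000/(6)·0.8305^4·0.5570^0 = +0.475781
  k=1: (−1)^1·6.0000/(2)·0.8305^2·0.5570^2 = -0.641963
d^2_{-1,-1}(1.1815) = +0.475781 -0.641963 = -0.166183

d=-0.1662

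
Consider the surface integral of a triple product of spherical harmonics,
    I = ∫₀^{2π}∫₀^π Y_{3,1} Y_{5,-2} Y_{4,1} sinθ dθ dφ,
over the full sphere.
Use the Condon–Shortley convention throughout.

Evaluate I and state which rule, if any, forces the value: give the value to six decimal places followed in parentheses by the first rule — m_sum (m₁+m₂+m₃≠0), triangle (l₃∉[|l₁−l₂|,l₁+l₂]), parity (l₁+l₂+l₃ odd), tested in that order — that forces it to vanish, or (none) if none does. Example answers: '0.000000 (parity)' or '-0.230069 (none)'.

Rules hold: Σm=0, L=12 even, 2≤4≤8.
N = 7·11·9 = 693
Δ = 4!·2!·6!/13! = 1/180180
Racah Σ t=1..3: t=1:−1/576 t=2:+1/144 t=3:−1/576 = 1/288
⇒ 3j(3 5 4; 0 0 0)² = 20/1001, sgn +1
Racah Σ t=0..2: t=0:+1/1728 t=1:−1/288 t=2:+1/960 = -1/540
⇒ 3j(3 5 4; 1 -2 1)² = 128/6435, sgn +1
4πI² = N·(3j₀)²·(3jₘ)² = 512/1859
I = +1·√(0.275417/4π) = 0.14804384
No selection rule forces the value: the integral is nonzero (none).

0.148044 (none)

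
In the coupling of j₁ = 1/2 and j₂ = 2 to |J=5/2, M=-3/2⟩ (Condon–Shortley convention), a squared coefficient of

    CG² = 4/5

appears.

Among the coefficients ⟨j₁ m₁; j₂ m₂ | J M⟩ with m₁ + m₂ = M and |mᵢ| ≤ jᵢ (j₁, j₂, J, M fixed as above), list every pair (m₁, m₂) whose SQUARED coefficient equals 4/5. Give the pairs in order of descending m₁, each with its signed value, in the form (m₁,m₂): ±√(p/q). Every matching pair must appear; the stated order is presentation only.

Admissible pairs with m₁+m₂ = M = -3/2: (-1/2,-1), (1/2,-2)
  (m₁,m₂)=(1/2,-2): CG² = 1/5, CG = +√(1/5)
  (m₁,m₂)=(-1/2,-1): CG² = 4/5, CG = +√(4/5)   ← matches the target
Pairs with CG² = 4/5: (-1/2,-1): +√(4/5)

(-1/2,-1): +√(4/5)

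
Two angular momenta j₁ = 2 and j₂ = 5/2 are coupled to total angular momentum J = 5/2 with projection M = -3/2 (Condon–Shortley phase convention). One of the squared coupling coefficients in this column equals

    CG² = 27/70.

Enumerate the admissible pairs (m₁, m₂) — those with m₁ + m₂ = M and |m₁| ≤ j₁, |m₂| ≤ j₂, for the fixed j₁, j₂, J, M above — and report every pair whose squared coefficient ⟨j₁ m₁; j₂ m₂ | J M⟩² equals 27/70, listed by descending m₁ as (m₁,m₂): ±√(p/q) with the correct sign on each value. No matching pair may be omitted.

Admissible pairs with m₁+m₂ = M = -3/2: (-2,1/2), (-1,-1/2), (0,-3/2), (1,-5/2)
  (m₁,m₂)=(1,-5/2): CG² = 3/7, CG = +√(3/7)
  (m₁,m₂)=(0,-3/2): CG² = 1/70, CG = −√(1/70)
  (m₁,m₂)=(-1,-1/2): CG² = 6/35, CG = −√(6/35)
  (m₁,m₂)=(-2,1/2): CG² = 27/70, CG = +√(27/70)   ← matches the target
Pairs with CG² = 27/70: (-2,1/2): +√(27/70)

(-2,1/2): +√(27/70)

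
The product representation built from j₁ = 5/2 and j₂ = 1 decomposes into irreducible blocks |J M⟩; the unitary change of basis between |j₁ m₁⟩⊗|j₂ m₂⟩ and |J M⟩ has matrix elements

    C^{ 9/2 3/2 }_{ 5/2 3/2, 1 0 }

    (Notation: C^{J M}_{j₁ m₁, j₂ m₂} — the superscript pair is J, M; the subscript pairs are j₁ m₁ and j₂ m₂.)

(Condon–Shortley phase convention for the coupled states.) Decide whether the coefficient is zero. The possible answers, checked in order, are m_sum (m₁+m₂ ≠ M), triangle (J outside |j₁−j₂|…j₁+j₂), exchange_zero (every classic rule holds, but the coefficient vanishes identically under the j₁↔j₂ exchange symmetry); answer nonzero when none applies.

triangle

m-sum: m₁+m₂ = 3/2+0 = 3/2, M = 3/2  ✓
triangle: need |j₁−j₂| ≤ J ≤ j₁+j₂, i.e. J ∈ [3/2, 7/2]; J = 9/2 is outside ✗ ⇒ coefficient is 0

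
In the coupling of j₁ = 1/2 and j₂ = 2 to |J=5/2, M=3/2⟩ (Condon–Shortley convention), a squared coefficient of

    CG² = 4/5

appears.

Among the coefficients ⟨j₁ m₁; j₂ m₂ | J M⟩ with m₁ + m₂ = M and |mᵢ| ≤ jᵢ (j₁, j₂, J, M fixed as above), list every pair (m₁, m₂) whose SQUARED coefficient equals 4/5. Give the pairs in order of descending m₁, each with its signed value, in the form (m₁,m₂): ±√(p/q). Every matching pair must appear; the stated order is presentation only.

Admissible pairs with m₁+m₂ = M = 3/2: (-1/2,2), (1/2,1)
  (m₁,m₂)=(1/2,1): CG² = 4/5, CG = +√(4/5)   ← matches the target
  (m₁,m₂)=(-1/2,2): CG² = 1/5, CG = +√(1/5)
Pairs with CG² = 4/5: (1/2,1): +√(4/5)

(1/2,1): +√(4/5)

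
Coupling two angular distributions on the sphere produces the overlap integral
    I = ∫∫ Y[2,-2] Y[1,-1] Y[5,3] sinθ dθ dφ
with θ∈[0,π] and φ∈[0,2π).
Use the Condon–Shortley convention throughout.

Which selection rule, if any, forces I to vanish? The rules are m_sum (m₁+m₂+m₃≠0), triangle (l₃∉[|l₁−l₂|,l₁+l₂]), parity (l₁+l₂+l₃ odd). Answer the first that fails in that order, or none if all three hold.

triangle

m₁+m₂+m₃ = -2 − 1 + 3 = 0  ✓
triangle: need |l₁−l₂| ≤ l₃ ≤ l₁+l₂ = [1,3]; l₃=5 is outside  ✗
parity: l₁+l₂+l₃ = 8 is even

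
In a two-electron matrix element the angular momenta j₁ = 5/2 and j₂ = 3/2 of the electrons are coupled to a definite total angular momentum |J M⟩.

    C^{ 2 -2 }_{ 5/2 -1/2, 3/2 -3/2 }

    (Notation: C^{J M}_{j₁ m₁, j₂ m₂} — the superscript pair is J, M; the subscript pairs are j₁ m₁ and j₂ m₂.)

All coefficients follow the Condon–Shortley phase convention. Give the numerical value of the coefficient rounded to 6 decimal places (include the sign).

√[5·2!3!1!/7! · 2!3!0!3!0!4!] = √(144/7)
  +(−1)^0/∏(0,2,3,0,0,1)! = 1/12  (running 1/12)
⟨..|..⟩ = √(144/7)·(1/12) = +0.377964

+0.377964  (= +√(1/7))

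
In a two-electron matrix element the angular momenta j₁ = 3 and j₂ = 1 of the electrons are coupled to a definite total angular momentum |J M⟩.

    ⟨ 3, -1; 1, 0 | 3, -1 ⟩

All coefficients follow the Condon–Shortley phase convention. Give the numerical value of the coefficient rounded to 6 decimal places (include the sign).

triangle: 1!×5!×1!/8! = 120/40320
(j±m)!: 2!×4!×1!×1!×2!×4! = 2304
prefactor² = (2J+1)×Δ×N² = 48
  k=0: +1/(0!×1!×4!×1!×1!×0!) = 1/24
  k=1: −1/(1!×0!×3!×0!×2!×1!) = -1/12
Σ = -1/24  ⇒  CG² = 48×(-1/24)² = 1/12
CG = −√(1/12) = -0.288675

-0.288675  (= −√(1/12))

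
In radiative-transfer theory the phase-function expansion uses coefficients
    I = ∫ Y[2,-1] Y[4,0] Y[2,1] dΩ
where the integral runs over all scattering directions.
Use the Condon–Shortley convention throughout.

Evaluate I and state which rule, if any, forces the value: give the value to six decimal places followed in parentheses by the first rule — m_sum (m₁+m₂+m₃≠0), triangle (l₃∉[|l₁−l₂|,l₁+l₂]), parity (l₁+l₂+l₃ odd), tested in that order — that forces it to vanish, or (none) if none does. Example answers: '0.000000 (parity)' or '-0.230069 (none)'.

Rules hold: Σm=0, L=8 even, 2≤2≤6.
N = 5·9·5 = 225
Δ = 4!·0!·4!/9! = 1/630
Racah Σ t=2..2: t=2:+1/16 = 1/16
⇒ 3j(2 4 2; 0 0 0)² = 2/35, sgn +1
Racah Σ t=3..3: t=3:−1/36 = -1/36
⇒ 3j(2 4 2; -1 0 1)² = 8/315, sgn +1
4πI² = N·(3j₀)²·(3jₘ)² = 16/49
I = +1·√(0.326531/4π) = 0.16119702
No selection rule forces the value: the integral is nonzero (none).

0.161197 (none)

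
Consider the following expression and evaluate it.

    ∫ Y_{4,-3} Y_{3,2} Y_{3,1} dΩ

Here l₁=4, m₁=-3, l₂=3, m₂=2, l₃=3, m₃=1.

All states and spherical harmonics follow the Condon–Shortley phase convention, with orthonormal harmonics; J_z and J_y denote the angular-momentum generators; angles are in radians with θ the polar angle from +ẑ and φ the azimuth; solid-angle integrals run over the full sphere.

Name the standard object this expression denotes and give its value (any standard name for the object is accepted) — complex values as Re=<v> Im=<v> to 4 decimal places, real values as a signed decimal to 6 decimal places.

This is a Gaunt coefficient — the integral of a triple product of spherical harmonics over the sphere.
m-sum 0 ✓  L=10 even ✓  1≤3≤7 ✓
Π(2lᵢ+1) = 9×7×7 = 441
triangle coeff Δ(4,3,3) = 1/34650
Σ_t [1,3]: t=1:−1/72 t=2:+1/16 t=3:−1/72 = 5/144
(3j)²=2/77 [(4 3 3; 0 0 0)], sign=-1
Σ_t [3,4]: t=3:−1/288 t=4:+1/144 = 1/288
(3j)²=1/99 [(4 3 3; -3 2 1)], sign=+1
⇒ 4πI² = 14/121
I = (-1)√(14/121/(4π)) = -0.09595473

Gaunt coefficient, -0.095955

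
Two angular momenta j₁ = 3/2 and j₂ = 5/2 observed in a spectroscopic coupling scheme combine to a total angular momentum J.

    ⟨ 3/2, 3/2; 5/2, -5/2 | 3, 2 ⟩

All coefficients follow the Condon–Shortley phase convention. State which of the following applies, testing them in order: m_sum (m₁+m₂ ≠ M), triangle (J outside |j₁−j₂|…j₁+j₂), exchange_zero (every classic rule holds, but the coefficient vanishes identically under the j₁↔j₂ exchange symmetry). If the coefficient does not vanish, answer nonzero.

m-sum: m₁+m₂ = 3/2+(-5/2) = -1, M = 2  ✗ ⇒ coefficient is 0

m_sum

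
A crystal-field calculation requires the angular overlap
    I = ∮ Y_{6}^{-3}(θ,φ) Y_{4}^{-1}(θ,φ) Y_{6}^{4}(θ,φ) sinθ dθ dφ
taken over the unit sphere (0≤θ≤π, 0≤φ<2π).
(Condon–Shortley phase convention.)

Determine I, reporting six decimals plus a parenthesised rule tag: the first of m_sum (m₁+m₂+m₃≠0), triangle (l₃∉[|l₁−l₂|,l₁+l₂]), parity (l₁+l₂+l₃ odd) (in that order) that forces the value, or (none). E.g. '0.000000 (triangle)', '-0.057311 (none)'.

0.077598 (none)

Rules hold: Σm=0, L=16 even, 2≤6≤10.
N = 13·9·13 = 1521
Δ = 4!·8!·4!/17! = 1/15315300
Racah Σ t=0..4: t=0:+1/829440 t=1:−1/25920 t=2:+1/9216 t=3:−1/25920 t=4:+1/829440 = 7/207360
⇒ 3j(6 4 6; 0 0 0)² = 28/2431, sgn +1
Racah Σ t=1..3: t=1:−1/967680 t=2:+1/120960 t=3:−1/207360 = 1/414720
⇒ 3j(6 4 6; -3 -1 4)² = 21/4862, sgn +1
4πI² = N·(3j₀)²·(3jₘ)² = 2646/34969
I = +1·√(0.075667/4π) = 0.07759762
No selection rule forces the value: the integral is nonzero (none).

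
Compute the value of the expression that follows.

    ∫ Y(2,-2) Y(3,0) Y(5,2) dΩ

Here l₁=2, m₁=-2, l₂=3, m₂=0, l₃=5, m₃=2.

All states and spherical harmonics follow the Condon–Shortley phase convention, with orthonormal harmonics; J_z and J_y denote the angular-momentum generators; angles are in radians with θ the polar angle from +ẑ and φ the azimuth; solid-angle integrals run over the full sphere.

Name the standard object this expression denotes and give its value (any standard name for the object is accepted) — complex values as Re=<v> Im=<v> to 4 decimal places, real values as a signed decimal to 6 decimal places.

Gaunt coefficient, +0.141758

This is a Gaunt coefficient — the integral of a triple product of spherical harmonics over the sphere.
m-sum 0 ✓  L=10 even ✓  1≤5≤5 ✓
Π(2lᵢ+1) = 5×7×11 = 385
triangle coeff Δ(2,3,5) = 1/2310
Σ_t [0,0]: t=0:+1/144 = 1/144
(3j)²=10/231 [(2 3 5; 0 0 0)], sign=-1
Σ_t [0,0]: t=0:+1/864 = 1/864
(3j)²=1/66 [(2 3 5; -2 0 2)], sign=-1
⇒ 4πI² = 25/99
I = (+1)√(25/99/(4π)) = 0.14175797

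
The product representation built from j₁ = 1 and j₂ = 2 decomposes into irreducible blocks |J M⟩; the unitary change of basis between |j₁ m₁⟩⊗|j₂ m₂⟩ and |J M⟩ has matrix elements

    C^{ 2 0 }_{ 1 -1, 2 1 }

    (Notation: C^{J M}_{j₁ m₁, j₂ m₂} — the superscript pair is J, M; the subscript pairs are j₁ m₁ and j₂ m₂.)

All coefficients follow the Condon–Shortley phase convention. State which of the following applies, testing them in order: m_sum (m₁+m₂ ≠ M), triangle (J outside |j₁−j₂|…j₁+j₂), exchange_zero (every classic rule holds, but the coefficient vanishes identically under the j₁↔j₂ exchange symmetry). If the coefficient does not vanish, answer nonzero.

nonzero

m-sum: m₁+m₂ = -1+1 = 0, M = 0  ✓
triangle: |j₁−j₂| = 1 ≤ J = 2 ≤ j₁+j₂ = 3  ✓
exchange: j₁≠j₂ or m₁≠m₂ — the exchange symmetry imposes no constraint here
value check: CG = −√(1/2) = -0.707107 ≠ 0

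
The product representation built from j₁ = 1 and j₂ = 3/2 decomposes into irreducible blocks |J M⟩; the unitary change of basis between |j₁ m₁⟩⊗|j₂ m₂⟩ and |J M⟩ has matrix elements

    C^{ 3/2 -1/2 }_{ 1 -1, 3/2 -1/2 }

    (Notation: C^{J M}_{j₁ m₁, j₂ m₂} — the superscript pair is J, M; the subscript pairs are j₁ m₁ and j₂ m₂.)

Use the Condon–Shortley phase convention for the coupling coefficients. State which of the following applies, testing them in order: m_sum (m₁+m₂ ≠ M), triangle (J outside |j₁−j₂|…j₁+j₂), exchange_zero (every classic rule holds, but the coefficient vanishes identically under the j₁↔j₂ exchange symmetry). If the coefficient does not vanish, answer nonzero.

m_sum

m-sum: m₁+m₂ = -1+(-1/2) = -3/2, M = -1/2  ✗ ⇒ coefficient is 0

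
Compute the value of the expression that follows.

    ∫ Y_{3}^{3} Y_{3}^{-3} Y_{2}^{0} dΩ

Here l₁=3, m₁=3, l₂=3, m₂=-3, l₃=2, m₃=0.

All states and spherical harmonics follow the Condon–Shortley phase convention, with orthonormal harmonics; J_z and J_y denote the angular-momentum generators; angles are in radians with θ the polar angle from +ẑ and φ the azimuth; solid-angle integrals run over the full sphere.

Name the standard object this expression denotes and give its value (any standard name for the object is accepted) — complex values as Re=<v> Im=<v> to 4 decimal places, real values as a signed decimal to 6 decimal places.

Gaunt coefficient, +0.210261

This is a Gaunt coefficient — the integral of a triple product of spherical harmonics over the sphere.
Rules hold: Σm=0, L=8 even, 0≤2≤6.
N = 7·7·5 = 245
Δ = 4!·2!·2!/9! = 1/3780
Racah Σ t=1..3: t=1:−1/24 t=2:+1/4 t=3:−1/24 = 1/6
⇒ 3j(3 3 2; 0 0 0)² = 4/105, sgn +1
Racah Σ t=0..0: t=0:+1/96 = 1/96
⇒ 3j(3 3 2; 3 -3 0)² = 5/84, sgn +1
4πI² = N·(3j₀)²·(3jₘ)² = 5/9
I = +1·√(0.555556/4π) = 0.21026104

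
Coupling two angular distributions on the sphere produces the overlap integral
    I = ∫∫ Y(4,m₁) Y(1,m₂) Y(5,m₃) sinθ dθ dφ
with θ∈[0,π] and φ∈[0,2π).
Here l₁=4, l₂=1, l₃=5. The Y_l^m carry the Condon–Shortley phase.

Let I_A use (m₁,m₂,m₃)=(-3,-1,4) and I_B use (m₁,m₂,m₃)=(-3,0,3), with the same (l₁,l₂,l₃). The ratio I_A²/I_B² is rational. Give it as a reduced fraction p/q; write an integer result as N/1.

Shared (l₁,l₂,l₃)=(4,1,5): N and (l;000)² cancel in I_A²/I_B².
A: Δ = 0!·8!·2!/11! = 1/495; Racah Σ t=0..0: t=0:+1/10080 = 1/10080; ⇒ 3j(4 1 5; -3 -1 4)² = 4/55, sgn -1
B: Δ = 0!·8!·2!/11! = 1/495; Racah Σ t=0..0: t=0:+1/5040 = 1/5040; ⇒ 3j(4 1 5; -3 0 3)² = 16/495, sgn +1
I_A²/I_B² = (4/55)/(16/495) = 9/4

9/4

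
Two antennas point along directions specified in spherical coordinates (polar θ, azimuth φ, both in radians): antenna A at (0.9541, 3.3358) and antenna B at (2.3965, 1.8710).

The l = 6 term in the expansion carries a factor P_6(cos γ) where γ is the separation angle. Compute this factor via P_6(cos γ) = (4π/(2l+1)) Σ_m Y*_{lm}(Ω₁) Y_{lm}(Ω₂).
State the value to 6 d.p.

0.248882

Summing Y*_{l m}(θ₁,φ₁)·Y_{l m}(θ₂,φ₂) over m ∈ [−6, 6]; prefactor 4π/(2·6+1) = 0.966644:
  [-6]  conj(Y_{6,-6})(Ω₁) = +0.056180+0.130847i ; Y_{6,-6}(Ω₂) = +0.010721+0.045701i ; Δ = -0.005377+0.003970i
  [-5]  conj(Y_{6,-5})(Ω₁) = -0.197388-0.288670i ; Y_{6,-5}(Ω₂) = +0.175846+0.012290i ; Δ = -0.031162-0.053188i
  [-4]  conj(Y_{6,-4})(Ω₁) = +0.301938+0.296807i ; Y_{6,-4}(Ω₂) = +0.134781-0.347516i ; Δ = +0.143841-0.064924i
  [-3]  conj(Y_{6,-3})(Ω₁) = -0.116017-0.076446i ; Y_{6,-3}(Ω₂) = -0.344220-0.272813i ; Δ = +0.019080+0.057965i
  [-2]  conj(Y_{6,-2})(Ω₁) = -0.266551-0.109073i ; Y_{6,-2}(Ω₂) = -0.112109+0.076765i ; Δ = +0.038256-0.008234i
  [-1]  conj(Y_{6,-1})(Ω₁) = +0.256035+0.050359i ; Y_{6,-1}(Ω₂) = -0.095671-0.309056i ; Δ = -0.008932-0.083947i
  [+0]  conj(Y_{6,0})(Ω₁) = +0.223974-0.000000i ; Y_{6,0}(Ω₂) = -0.240831+0.000000i ; Δ = -0.053940+0.000000i
  [+1]  conj(Y_{6,1})(Ω₁) = -0.256035+0.050359i ; Y_{6,1}(Ω₂) = +0.095671-0.309056i ; Δ = -0.008932+0.083947i
  [+2]  conj(Y_{6,2})(Ω₁) = -0.266551+0.109073i ; Y_{6,2}(Ω₂) = -0.112109-0.076765i ; Δ = +0.038256+0.008234i
  [+3]  conj(Y_{6,3})(Ω₁) = +0.116017-0.076446i ; Y_{6,3}(Ω₂) = +0.344220-0.272813i ; Δ = +0.019080-0.057965i
  [+4]  conj(Y_{6,4})(Ω₁) = +0.301938-0.296807i ; Y_{6,4}(Ω₂) = +0.134781+0.347516i ; Δ = +0.143841+0.064924i
  [+5]  conj(Y_{6,5})(Ω₁) = +0.197388-0.288670i ; Y_{6,5}(Ω₂) = -0.175846+0.012290i ; Δ = -0.031162+0.053188i
  [+6]  conj(Y_{6,6})(Ω₁) = +0.056180-0.130847i ; Y_{6,6}(Ω₂) = +0.010721-0.045701i ; Δ = -0.005377-0.003970i
Total Σ_m = +0.257470+0.000000i. Multiply by 0.966644: +0.248882+0.000000i. P_6(cos γ) = 0.248882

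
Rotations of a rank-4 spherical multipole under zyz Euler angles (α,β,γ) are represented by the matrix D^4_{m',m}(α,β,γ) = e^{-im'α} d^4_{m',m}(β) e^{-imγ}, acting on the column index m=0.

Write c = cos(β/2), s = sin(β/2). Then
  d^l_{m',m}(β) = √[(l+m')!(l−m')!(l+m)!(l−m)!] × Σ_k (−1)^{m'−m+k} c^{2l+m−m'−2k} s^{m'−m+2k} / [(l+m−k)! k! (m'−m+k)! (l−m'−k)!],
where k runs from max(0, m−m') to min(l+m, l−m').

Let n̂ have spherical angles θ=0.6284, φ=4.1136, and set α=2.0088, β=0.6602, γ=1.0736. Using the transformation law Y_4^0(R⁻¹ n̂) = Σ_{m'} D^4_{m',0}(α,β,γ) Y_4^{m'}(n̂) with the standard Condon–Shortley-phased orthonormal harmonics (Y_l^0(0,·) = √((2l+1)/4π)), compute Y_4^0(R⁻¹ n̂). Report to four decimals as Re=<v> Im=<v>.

Re=-0.1817 Im=0.0000

Need the full column D^4_{m',0} for m'=−4..4 at α=2.0088, β=0.6602, γ=1.0736.
cos(β/2)=0.946010, sin(β/2)=0.324138
d^4_{-4,0}: single k=4 term ⇒ +0.073969;  D = -0.013331+0.072758i
d^4_{-3,0}: k∈[3..4] ⇒ +0.305303 -0.035843 = +0.269460;  D = +0.260625-0.068436i
d^4_{-2,0}: k∈[2..4] ⇒ +0.714421 -0.223661 +0.009847 = +0.500607;  D = -0.320500-0.384560i
d^4_{-1,0}: k∈[1..4] ⇒ +0.982911 -0.692362 +0.081283 -0.001590 = +0.370242;  D = -0.157032+0.335291i
d^4_{0,0}: k∈[0..4] ⇒ +0.641454 -1.204906 +0.318275 -0.016607 +0.000122 = -0.261661;  D = -0.261661+0.000000i
d^4_{1,0}: k∈[0..3] ⇒ -0.982911 +0.692362 -0.081283 +0.001590 = -0.370242;  D = +0.157032+0.335291i
d^4_{2,0}: k∈[0..2] ⇒ +0.714421 -0.223661 +0.009847 = +0.500607;  D = -0.320500+0.384560i
d^4_{3,0}: k∈[0..1] ⇒ -0.305303 +0.035843 = -0.269460;  D = -0.260625-0.068436i
d^4_{4,0}: single k=0 term ⇒ +0.073969;  D = -0.013331-0.072758i
Y_4^{m'}(θ=0.6284,φ=4.1136) and Σ D·Y over m':
  (-0.0133+0.0728i)·(-0.0388+0.0359i)  (+0.2606-0.0684i)·(+0.2005+0.0460i)  (-0.3205-0.3846i)·(-0.1509-0.3855i)  (-0.1570+0.3353i)·(-0.2005+0.2938i)  (-0.2617+0.0000i)·(-0.1738+0.0000i)  (+0.1570+0.3353i)·(+0.2005+0.2938i)  (-0.3205+0.3846i)·(-0.1509+0.3855i)  (-0.2606-0.0684i)·(-0.2005+0.0460i)  (-0.0133-0.0728i)·(-0.0388-0.0359i)
Y_4^0(R⁻¹ n̂) = -0.181687-0.000000i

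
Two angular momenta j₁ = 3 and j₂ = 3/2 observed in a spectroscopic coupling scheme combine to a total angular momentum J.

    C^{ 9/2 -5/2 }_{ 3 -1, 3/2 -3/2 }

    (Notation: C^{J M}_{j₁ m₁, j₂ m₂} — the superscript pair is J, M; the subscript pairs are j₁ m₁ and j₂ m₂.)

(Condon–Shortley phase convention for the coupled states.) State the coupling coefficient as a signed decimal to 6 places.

triangle: 0!·6!·3!/10! = 4320/3628800
(j±m)!: 2!·4!·0!·3!·2!·7! = 2903040
prefactor² = (2J+1)·Δ·N² = 34560
  k=0: +1/(0!·0!·4!·0!·2!·3!) = 1/288
Σ = 1/288  ⇒  CG² = 34560·(1/288)² = 5/12
CG = +√(5/12) = +0.645497

+0.645497  (= +√(5/12))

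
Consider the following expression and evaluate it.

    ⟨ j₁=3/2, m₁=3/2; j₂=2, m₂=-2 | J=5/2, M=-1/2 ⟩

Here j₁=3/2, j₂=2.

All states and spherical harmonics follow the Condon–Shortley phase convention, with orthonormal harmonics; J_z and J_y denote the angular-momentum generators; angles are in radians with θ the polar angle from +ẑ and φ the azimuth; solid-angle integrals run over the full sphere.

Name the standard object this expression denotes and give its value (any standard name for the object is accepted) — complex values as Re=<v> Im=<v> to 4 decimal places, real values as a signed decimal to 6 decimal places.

Clebsch–Gordan coefficient, +√(6/35) ≈ +0.414039

This is a Clebsch–Gordan (vector-coupling) coefficient.
triangle: 1!·2!·3!/7! = 12/5040
(j±m)!: 3!·0!·0!·4!·2!·3! = 1728
prefactor² = (2J+1)·Δ·N² = 864/35
  k=0: +1/(0!·1!·0!·0!·2!·3!) = 1/12
Σ = 1/12  ⇒  CG² = 864/35·(1/12)² = 6/35
CG = +√(6/35) = +0.414039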